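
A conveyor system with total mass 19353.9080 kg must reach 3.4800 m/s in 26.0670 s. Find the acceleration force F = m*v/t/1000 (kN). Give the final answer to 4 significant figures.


F = 19353.9080 * 3.4800 / 26.0670 / 1000
F = 2.584 kN


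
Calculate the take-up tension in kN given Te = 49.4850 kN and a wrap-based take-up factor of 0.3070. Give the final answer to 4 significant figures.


T_tu = 49.4850 * 0.3070
T_tu = 15.19 kN


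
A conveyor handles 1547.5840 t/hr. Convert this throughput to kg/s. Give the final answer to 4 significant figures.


m_dot = 1547.5840 * 1000 / 3600
m_dot = 429.9 kg/s


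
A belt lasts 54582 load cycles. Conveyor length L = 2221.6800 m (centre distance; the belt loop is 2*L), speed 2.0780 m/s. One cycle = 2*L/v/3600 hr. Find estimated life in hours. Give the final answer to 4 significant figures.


cycle_time = 2 * 2221.6800 / 2.0780 / 3600 = 0.593969 hr
life = 54582 * 0.593969 = 32420 hours


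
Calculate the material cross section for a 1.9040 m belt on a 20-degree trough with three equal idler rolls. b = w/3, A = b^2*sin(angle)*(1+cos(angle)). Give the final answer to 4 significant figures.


b = 1.9040/3 = 0.634667 m
A = 0.634667^2 * sin(20 deg) * (1 + cos(20 deg))
A = 0.2672 m^2


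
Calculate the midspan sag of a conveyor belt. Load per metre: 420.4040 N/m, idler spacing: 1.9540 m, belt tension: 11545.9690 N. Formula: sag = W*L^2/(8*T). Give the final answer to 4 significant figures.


sag = 420.4040 * 1.9540^2 / (8 * 11545.9690)
sag = 0.01738 m


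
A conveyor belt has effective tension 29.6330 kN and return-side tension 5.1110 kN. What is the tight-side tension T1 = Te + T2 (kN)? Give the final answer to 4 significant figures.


T1 = Te + T2 = 29.6330 + 5.1110
T1 = 34.74 kN


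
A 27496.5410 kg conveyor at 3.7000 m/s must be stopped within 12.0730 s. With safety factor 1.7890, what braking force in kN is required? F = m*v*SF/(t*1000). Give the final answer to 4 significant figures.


F = 27496.5410 * 3.7000 / 12.0730 * 1.7890 / 1000
F = 15.08 kN


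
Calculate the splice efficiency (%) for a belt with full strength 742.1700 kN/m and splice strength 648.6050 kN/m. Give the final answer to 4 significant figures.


Eff = 648.6050 / 742.1700 * 100
Eff = 87.39 %


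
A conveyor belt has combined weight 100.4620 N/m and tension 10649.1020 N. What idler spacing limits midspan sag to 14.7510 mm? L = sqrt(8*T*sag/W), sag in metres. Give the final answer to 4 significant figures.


sag = 14.7510/1000 = 0.014751 m
L = sqrt(8 * 10649.1020 * 0.014751 / 100.4620)
L = 3.537 m


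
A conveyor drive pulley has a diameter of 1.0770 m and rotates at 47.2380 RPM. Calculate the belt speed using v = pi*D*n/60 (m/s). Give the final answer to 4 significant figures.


v = pi * 1.0770 * 47.2380 / 60
v = 2.664 m/s


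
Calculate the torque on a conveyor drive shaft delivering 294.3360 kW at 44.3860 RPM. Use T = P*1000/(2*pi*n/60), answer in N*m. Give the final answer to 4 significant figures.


omega = 2*pi*44.3860/60 = 4.64809 rad/s
T = 294.3360*1000 / 4.64809
T = 63320 N*m


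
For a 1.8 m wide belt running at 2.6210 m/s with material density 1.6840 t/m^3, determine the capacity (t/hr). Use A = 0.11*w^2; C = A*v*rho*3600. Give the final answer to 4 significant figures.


A = 0.11 * 1.8^2 = 0.3564 m^2
C = 0.3564 * 2.6210 * 1.6840 * 3600
C = 5663 t/hr


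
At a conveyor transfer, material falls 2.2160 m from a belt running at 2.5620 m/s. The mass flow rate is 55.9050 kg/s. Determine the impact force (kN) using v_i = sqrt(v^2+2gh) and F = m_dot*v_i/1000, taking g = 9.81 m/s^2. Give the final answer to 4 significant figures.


v_i = sqrt(2.5620^2 + 2*9.81*2.2160) = 7.07402 m/s
F = 55.9050 * 7.07402 / 1000
F = 0.3955 kN


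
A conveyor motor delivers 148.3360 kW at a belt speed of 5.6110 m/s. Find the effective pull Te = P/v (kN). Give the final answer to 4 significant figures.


Te = P / v = 148.3360 / 5.6110
Te = 26.44 kN


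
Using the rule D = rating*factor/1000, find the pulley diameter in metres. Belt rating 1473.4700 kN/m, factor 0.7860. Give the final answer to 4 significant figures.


D = 1473.4700 * 0.7860 / 1000
D = 1.158 m


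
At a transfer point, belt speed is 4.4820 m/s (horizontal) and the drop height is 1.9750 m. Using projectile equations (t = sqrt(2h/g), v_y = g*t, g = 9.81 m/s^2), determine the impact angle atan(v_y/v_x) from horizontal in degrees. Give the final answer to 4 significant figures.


t = sqrt(2*1.9750/9.81) = 0.634547 s
v_y = 9.81 * 0.634547 = 6.22491 m/s
angle = atan(6.22491 / 4.4820) = 54.25 deg


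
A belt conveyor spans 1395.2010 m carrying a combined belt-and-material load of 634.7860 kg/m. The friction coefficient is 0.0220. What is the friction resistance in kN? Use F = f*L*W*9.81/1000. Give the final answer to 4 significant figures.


F = 0.0220 * 1395.2010 * 634.7860 * 9.81 / 1000
F = 191.1 kN


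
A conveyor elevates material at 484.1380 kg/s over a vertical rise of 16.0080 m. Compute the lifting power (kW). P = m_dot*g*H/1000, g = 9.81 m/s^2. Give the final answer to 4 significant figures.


P = 484.1380 * 9.81 * 16.0080 / 1000
P = 76.03 kW


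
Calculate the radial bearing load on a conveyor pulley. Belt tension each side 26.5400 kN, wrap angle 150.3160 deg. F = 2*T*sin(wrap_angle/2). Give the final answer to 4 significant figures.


F = 2 * 26.5400 * sin(150.3160/2 deg)
F = 51.31 kN


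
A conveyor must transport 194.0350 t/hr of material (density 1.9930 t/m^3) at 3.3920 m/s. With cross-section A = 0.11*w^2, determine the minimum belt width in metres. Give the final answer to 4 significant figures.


A_req = 194.0350 / (3.3920 * 1.9930 * 3600) = 0.00797287 m^2
w = sqrt(0.00797287 / 0.11)
w = 0.2692 m


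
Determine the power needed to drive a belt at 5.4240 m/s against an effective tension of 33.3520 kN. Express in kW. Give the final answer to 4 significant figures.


P = Te * v = 33.3520 * 5.4240
P = 180.9 kW


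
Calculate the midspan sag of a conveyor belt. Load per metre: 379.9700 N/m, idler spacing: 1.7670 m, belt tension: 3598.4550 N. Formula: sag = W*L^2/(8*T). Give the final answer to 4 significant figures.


sag = 379.9700 * 1.7670^2 / (8 * 3598.4550)
sag = 0.04121 m


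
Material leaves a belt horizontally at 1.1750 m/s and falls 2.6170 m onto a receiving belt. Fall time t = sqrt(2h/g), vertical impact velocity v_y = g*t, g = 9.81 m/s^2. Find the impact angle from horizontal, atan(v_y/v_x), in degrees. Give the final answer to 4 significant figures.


t = sqrt(2*2.6170/9.81) = 0.730436 s
v_y = 9.81 * 0.730436 = 7.16558 m/s
angle = atan(7.16558 / 1.1750) = 80.69 deg


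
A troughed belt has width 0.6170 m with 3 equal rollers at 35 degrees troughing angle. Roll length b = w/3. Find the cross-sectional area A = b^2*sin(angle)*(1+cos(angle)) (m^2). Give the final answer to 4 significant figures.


b = 0.6170/3 = 0.205667 m
A = 0.205667^2 * sin(35 deg) * (1 + cos(35 deg))
A = 0.04414 m^2


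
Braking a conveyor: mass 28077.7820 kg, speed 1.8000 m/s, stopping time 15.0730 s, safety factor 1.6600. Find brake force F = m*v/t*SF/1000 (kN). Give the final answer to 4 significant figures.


F = 28077.7820 * 1.8000 / 15.0730 * 1.6600 / 1000
F = 5.566 kN


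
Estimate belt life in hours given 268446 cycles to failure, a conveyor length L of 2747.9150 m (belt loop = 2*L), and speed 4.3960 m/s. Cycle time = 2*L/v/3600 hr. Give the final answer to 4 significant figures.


cycle_time = 2 * 2747.9150 / 4.3960 / 3600 = 0.347275 hr
life = 268446 * 0.347275 = 93220 hours


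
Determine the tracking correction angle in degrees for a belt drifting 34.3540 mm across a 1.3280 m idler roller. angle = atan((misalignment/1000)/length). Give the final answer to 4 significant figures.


misalign_m = 34.3540 / 1000 = 0.034354 m
angle = atan(0.034354 / 1.3280)
angle = 1.482 deg


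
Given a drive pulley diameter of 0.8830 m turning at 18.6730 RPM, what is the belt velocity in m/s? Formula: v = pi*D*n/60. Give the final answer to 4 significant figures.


v = pi * 0.8830 * 18.6730 / 60
v = 0.8633 m/s


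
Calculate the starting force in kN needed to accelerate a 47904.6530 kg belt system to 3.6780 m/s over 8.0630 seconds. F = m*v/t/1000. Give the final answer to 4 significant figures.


F = 47904.6530 * 3.6780 / 8.0630 / 1000
F = 21.85 kN


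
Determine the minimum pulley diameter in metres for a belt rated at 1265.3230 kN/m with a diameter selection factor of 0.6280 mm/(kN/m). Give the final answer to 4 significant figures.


D = 1265.3230 * 0.6280 / 1000
D = 0.7946 m


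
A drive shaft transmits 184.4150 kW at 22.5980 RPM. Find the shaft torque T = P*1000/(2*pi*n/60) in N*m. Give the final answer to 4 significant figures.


omega = 2*pi*22.5980/60 = 2.36646 rad/s
T = 184.4150*1000 / 2.36646
T = 77930 N*m


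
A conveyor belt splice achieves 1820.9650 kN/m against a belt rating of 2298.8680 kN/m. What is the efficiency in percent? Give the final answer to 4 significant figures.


Eff = 1820.9650 / 2298.8680 * 100
Eff = 79.21 %


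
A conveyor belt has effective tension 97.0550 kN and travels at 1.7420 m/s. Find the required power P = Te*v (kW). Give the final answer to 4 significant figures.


P = Te * v = 97.0550 * 1.7420
P = 169.1 kW


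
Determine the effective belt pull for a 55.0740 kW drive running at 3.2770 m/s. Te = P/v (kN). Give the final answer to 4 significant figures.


Te = P / v = 55.0740 / 3.2770
Te = 16.81 kN


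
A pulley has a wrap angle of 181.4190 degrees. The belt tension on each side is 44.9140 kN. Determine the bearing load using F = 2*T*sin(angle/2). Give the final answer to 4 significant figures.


F = 2 * 44.9140 * sin(181.4190/2 deg)
F = 89.82 kN


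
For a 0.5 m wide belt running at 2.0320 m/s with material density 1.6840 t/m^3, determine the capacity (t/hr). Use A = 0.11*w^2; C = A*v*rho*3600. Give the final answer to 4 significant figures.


A = 0.11 * 0.5^2 = 0.0275 m^2
C = 0.0275 * 2.0320 * 1.6840 * 3600
C = 338.8 t/hr


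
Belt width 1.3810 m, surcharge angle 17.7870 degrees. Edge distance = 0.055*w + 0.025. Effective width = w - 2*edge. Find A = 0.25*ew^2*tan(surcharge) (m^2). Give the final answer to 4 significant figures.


edge = 0.055*1.3810 + 0.025 = 0.100955 m
ew = 1.3810 - 2*0.100955 = 1.17909 m
A = 0.25 * 1.17909^2 * tan(17.7870 deg)
A = 0.1115 m^2


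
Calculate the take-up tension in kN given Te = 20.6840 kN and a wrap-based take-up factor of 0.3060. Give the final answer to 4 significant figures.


T_tu = 20.6840 * 0.3060
T_tu = 6.329 kN


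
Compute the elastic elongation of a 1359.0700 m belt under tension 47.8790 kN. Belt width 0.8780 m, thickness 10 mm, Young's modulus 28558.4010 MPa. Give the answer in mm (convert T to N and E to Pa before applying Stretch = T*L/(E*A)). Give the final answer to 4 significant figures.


A = 0.8780 * 0.01 = 0.00878 m^2
Stretch = 47.8790*1000 * 1359.0700 / (28558.4010e6 * 0.00878) * 1000
Stretch = 259.5 mm


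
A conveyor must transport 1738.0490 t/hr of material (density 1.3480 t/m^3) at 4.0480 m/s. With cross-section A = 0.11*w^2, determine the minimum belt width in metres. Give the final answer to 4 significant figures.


A_req = 1738.0490 / (4.0480 * 1.3480 * 3600) = 0.0884767 m^2
w = sqrt(0.0884767 / 0.11)
w = 0.8968 m


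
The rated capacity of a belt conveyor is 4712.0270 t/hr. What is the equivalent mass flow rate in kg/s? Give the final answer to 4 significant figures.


m_dot = 4712.0270 * 1000 / 3600
m_dot = 1309 kg/s


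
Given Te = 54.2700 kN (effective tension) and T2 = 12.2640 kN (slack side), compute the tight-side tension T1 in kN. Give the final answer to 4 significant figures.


T1 = Te + T2 = 54.2700 + 12.2640
T1 = 66.53 kN


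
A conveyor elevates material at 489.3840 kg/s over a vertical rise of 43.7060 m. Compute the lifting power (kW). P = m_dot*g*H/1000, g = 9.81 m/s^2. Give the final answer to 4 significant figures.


P = 489.3840 * 9.81 * 43.7060 / 1000
P = 209.8 kW


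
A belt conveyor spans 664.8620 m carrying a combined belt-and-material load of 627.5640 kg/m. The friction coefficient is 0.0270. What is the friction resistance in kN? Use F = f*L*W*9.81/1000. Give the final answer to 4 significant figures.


F = 0.0270 * 664.8620 * 627.5640 * 9.81 / 1000
F = 110.5 kN


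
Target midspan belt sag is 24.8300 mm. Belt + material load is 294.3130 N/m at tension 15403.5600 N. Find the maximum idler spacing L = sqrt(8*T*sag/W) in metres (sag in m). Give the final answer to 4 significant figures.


sag = 24.8300/1000 = 0.024830 m
L = sqrt(8 * 15403.5600 * 0.024830 / 294.3130)
L = 3.224 m


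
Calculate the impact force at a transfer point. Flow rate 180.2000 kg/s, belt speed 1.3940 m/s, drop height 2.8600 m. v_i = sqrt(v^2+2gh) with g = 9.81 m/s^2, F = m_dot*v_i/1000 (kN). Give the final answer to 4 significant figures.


v_i = sqrt(1.3940^2 + 2*9.81*2.8600) = 7.61948 m/s
F = 180.2000 * 7.61948 / 1000
F = 1.373 kN


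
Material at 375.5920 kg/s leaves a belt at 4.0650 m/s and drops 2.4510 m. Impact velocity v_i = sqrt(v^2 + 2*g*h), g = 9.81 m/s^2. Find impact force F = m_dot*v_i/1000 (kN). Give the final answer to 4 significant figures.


v_i = sqrt(4.0650^2 + 2*9.81*2.4510) = 8.03821 m/s
F = 375.5920 * 8.03821 / 1000
F = 3.019 kN


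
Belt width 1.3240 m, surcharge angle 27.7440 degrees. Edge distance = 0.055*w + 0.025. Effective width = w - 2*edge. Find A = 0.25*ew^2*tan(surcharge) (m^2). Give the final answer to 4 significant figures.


edge = 0.055*1.3240 + 0.025 = 0.09782 m
ew = 1.3240 - 2*0.09782 = 1.12836 m
A = 0.25 * 1.12836^2 * tan(27.7440 deg)
A = 0.1674 m^2


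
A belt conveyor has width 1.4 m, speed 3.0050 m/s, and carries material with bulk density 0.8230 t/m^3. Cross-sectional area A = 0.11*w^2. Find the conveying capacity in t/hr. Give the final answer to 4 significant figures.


A = 0.11 * 1.4^2 = 0.2156 m^2
C = 0.2156 * 3.0050 * 0.8230 * 3600
C = 1920 t/hr


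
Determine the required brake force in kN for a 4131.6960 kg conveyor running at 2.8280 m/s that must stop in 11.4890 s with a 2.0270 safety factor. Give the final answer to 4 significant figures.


F = 4131.6960 * 2.8280 / 11.4890 * 2.0270 / 1000
F = 2.061 kN


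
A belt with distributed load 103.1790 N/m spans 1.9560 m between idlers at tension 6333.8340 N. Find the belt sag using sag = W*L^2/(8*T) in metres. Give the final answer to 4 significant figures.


sag = 103.1790 * 1.9560^2 / (8 * 6333.8340)
sag = 0.007791 m


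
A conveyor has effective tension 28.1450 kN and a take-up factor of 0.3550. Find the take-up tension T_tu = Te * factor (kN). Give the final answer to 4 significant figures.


T_tu = 28.1450 * 0.3550
T_tu = 9.991 kN


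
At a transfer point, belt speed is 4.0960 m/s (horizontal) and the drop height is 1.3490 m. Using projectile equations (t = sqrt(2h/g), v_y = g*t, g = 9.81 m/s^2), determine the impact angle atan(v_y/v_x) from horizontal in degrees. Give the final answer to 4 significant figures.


t = sqrt(2*1.3490/9.81) = 0.524429 s
v_y = 9.81 * 0.524429 = 5.14465 m/s
angle = atan(5.14465 / 4.0960) = 51.47 deg


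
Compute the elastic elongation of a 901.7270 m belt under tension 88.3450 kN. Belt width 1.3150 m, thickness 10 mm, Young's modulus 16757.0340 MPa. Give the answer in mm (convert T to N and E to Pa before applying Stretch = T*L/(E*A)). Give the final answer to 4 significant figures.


A = 1.3150 * 0.01 = 0.01315 m^2
Stretch = 88.3450*1000 * 901.7270 / (16757.0340e6 * 0.01315) * 1000
Stretch = 361.5 mm


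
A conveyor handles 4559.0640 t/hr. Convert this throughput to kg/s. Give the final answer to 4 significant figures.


m_dot = 4559.0640 * 1000 / 3600
m_dot = 1266 kg/s


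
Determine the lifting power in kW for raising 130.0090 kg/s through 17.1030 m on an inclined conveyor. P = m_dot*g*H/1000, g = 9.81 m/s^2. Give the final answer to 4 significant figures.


P = 130.0090 * 9.81 * 17.1030 / 1000
P = 21.81 kW


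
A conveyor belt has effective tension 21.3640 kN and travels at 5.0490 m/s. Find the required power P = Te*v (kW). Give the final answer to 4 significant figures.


P = Te * v = 21.3640 * 5.0490
P = 107.9 kW


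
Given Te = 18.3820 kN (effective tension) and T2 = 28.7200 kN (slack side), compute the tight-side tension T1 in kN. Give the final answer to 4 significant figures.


T1 = Te + T2 = 18.3820 + 28.7200
T1 = 47.10 kN


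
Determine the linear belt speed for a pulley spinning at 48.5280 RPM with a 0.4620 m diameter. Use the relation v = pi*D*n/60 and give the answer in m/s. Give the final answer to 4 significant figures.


v = pi * 0.4620 * 48.5280 / 60
v = 1.174 m/s


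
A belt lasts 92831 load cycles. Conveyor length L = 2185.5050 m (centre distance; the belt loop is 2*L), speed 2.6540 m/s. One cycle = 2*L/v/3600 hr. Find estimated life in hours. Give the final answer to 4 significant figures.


cycle_time = 2 * 2185.5050 / 2.6540 / 3600 = 0.457487 hr
life = 92831 * 0.457487 = 42470 hours


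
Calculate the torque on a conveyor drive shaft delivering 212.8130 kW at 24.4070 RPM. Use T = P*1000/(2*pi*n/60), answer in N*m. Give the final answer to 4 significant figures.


omega = 2*pi*24.4070/60 = 2.5559 rad/s
T = 212.8130*1000 / 2.5559
T = 83260 N*m


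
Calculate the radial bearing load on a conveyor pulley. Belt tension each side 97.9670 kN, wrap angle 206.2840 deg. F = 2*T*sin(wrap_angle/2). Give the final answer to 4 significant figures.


F = 2 * 97.9670 * sin(206.2840/2 deg)
F = 190.8 kN


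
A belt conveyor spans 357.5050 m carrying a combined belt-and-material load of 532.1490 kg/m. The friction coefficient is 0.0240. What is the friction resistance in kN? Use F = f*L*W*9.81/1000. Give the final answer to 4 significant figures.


F = 0.0240 * 357.5050 * 532.1490 * 9.81 / 1000
F = 44.79 kN


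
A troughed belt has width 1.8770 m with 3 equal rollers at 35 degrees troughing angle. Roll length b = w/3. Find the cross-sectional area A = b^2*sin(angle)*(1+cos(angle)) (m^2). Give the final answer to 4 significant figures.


b = 1.8770/3 = 0.625667 m
A = 0.625667^2 * sin(35 deg) * (1 + cos(35 deg))
A = 0.4085 m^2


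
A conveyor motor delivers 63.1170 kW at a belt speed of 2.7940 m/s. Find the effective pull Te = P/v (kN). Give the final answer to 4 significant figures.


Te = P / v = 63.1170 / 2.7940
Te = 22.59 kN


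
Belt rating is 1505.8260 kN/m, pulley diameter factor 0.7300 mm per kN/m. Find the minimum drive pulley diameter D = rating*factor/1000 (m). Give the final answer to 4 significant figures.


D = 1505.8260 * 0.7300 / 1000
D = 1.099 m


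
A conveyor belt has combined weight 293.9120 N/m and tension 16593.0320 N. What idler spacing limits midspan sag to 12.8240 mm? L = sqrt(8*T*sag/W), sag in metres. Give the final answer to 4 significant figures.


sag = 12.8240/1000 = 0.012824 m
L = sqrt(8 * 16593.0320 * 0.012824 / 293.9120)
L = 2.407 m


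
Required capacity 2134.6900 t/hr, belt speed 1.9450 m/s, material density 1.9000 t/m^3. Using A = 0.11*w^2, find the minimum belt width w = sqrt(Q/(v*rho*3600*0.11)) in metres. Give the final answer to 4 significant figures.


A_req = 2134.6900 / (1.9450 * 1.9000 * 3600) = 0.160457 m^2
w = sqrt(0.160457 / 0.11)
w = 1.208 m


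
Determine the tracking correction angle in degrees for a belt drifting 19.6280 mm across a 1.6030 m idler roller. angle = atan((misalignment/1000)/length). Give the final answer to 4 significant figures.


misalign_m = 19.6280 / 1000 = 0.019628 m
angle = atan(0.019628 / 1.6030)
angle = 0.7015 deg


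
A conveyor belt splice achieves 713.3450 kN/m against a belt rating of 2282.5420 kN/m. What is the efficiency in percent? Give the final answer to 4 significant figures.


Eff = 713.3450 / 2282.5420 * 100
Eff = 31.25 %


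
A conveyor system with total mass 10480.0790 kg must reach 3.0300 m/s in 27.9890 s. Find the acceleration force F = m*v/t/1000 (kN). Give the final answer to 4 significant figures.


F = 10480.0790 * 3.0300 / 27.9890 / 1000
F = 1.135 kN


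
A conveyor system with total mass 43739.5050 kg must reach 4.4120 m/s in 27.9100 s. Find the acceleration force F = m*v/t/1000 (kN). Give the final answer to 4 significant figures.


F = 43739.5050 * 4.4120 / 27.9100 / 1000
F = 6.914 kN


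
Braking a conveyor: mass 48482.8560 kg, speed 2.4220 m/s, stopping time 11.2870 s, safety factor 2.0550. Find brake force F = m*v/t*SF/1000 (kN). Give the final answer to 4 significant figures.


F = 48482.8560 * 2.4220 / 11.2870 * 2.0550 / 1000
F = 21.38 kN


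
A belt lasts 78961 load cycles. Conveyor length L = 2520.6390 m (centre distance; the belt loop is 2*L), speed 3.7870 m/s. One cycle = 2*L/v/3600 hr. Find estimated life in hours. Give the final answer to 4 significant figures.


cycle_time = 2 * 2520.6390 / 3.7870 / 3600 = 0.36978 hr
life = 78961 * 0.36978 = 29200 hours


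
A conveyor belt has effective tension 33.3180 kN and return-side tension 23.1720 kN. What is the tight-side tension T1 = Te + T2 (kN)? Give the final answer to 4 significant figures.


T1 = Te + T2 = 33.3180 + 23.1720
T1 = 56.49 kN


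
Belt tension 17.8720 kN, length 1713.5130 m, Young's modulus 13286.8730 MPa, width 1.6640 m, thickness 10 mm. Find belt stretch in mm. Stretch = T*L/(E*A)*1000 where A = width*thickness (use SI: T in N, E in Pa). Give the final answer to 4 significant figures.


A = 1.6640 * 0.01 = 0.01664 m^2
Stretch = 17.8720*1000 * 1713.5130 / (13286.8730e6 * 0.01664) * 1000
Stretch = 138.5 mm


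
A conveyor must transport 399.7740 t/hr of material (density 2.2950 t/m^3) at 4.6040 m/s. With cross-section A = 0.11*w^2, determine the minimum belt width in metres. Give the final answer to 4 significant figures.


A_req = 399.7740 / (4.6040 * 2.2950 * 3600) = 0.0105098 m^2
w = sqrt(0.0105098 / 0.11)
w = 0.3091 m


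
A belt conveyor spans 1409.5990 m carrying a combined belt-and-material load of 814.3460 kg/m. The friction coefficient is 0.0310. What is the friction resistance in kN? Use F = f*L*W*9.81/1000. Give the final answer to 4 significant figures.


F = 0.0310 * 1409.5990 * 814.3460 * 9.81 / 1000
F = 349.1 kN


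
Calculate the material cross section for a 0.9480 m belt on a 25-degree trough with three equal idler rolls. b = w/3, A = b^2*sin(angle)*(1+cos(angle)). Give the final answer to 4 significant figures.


b = 0.9480/3 = 0.316 m
A = 0.316^2 * sin(25 deg) * (1 + cos(25 deg))
A = 0.08045 m^2


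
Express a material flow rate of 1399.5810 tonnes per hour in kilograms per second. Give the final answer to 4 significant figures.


m_dot = 1399.5810 * 1000 / 3600
m_dot = 388.8 kg/s


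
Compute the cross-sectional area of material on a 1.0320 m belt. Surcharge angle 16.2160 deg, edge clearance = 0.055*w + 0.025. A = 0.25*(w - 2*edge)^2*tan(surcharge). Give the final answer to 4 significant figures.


edge = 0.055*1.0320 + 0.025 = 0.08176 m
ew = 1.0320 - 2*0.08176 = 0.86848 m
A = 0.25 * 0.86848^2 * tan(16.2160 deg)
A = 0.05484 m^2


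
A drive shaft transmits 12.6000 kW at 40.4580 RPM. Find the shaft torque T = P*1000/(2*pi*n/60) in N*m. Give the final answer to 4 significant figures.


omega = 2*pi*40.4580/60 = 4.23675 rad/s
T = 12.6000*1000 / 4.23675
T = 2974 N*m


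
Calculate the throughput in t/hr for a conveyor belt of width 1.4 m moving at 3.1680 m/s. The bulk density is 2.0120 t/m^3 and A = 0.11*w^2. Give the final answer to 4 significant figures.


A = 0.11 * 1.4^2 = 0.2156 m^2
C = 0.2156 * 3.1680 * 2.0120 * 3600
C = 4947 t/hr


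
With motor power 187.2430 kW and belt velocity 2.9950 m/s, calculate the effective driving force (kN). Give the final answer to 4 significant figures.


Te = P / v = 187.2430 / 2.9950
Te = 62.52 kN


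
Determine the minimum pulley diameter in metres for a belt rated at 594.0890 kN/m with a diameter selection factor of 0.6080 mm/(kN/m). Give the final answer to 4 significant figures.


D = 594.0890 * 0.6080 / 1000
D = 0.3612 m


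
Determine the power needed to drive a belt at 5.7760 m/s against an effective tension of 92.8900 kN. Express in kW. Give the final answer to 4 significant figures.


P = Te * v = 92.8900 * 5.7760
P = 536.5 kW


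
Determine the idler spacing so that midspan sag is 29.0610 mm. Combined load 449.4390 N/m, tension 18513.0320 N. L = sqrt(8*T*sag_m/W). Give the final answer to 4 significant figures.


sag = 29.0610/1000 = 0.029061 m
L = sqrt(8 * 18513.0320 * 0.029061 / 449.4390)
L = 3.095 m


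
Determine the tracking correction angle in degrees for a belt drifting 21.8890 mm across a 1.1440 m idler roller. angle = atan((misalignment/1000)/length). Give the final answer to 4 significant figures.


misalign_m = 21.8890 / 1000 = 0.021889 m
angle = atan(0.021889 / 1.1440)
angle = 1.096 deg


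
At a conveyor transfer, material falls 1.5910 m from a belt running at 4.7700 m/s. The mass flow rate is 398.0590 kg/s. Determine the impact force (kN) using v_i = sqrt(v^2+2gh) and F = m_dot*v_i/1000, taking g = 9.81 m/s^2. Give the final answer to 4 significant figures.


v_i = sqrt(4.7700^2 + 2*9.81*1.5910) = 7.34631 m/s
F = 398.0590 * 7.34631 / 1000
F = 2.924 kN


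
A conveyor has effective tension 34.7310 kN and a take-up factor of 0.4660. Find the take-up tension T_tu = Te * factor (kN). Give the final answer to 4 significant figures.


T_tu = 34.7310 * 0.4660
T_tu = 16.18 kN


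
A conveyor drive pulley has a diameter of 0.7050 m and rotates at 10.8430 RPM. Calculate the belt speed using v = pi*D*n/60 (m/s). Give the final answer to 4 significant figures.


v = pi * 0.7050 * 10.8430 / 60
v = 0.4003 m/s


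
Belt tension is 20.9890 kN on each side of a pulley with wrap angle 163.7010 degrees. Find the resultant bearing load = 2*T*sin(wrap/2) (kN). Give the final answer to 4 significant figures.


F = 2 * 20.9890 * sin(163.7010/2 deg)
F = 41.55 kN


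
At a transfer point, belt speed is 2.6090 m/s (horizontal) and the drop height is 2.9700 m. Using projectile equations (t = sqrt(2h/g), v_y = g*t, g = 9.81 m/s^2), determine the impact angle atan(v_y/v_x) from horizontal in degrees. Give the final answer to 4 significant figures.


t = sqrt(2*2.9700/9.81) = 0.778142 s
v_y = 9.81 * 0.778142 = 7.63357 m/s
angle = atan(7.63357 / 2.6090) = 71.13 deg


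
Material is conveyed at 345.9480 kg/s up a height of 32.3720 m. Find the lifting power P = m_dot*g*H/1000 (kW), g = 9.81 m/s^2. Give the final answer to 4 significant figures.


P = 345.9480 * 9.81 * 32.3720 / 1000
P = 109.9 kW


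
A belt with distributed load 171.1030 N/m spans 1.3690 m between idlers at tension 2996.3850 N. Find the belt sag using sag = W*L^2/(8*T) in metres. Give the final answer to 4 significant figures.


sag = 171.1030 * 1.3690^2 / (8 * 2996.3850)
sag = 0.01338 m


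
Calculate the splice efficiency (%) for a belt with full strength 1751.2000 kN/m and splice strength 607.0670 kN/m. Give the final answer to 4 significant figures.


Eff = 607.0670 / 1751.2000 * 100
Eff = 34.67 %


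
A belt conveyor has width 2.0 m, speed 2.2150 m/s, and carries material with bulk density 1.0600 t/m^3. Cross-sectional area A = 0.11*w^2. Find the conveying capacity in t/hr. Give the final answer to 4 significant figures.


A = 0.11 * 2.0^2 = 0.44 m^2
C = 0.44 * 2.2150 * 1.0600 * 3600
C = 3719 t/hr


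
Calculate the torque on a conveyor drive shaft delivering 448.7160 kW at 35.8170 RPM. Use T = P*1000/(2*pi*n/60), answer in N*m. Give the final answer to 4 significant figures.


omega = 2*pi*35.8170/60 = 3.75075 rad/s
T = 448.7160*1000 / 3.75075
T = 119600 N*m


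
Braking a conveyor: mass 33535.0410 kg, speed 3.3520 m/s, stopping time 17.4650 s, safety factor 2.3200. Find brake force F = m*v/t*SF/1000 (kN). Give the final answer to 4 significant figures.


F = 33535.0410 * 3.3520 / 17.4650 * 2.3200 / 1000
F = 14.93 kN


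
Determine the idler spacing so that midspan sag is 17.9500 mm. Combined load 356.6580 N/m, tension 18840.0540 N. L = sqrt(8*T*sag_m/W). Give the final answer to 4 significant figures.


sag = 17.9500/1000 = 0.017950 m
L = sqrt(8 * 18840.0540 * 0.017950 / 356.6580)
L = 2.754 m


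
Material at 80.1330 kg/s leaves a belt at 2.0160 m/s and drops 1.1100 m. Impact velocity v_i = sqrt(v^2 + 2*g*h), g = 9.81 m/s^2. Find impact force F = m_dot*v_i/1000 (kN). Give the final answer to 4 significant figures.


v_i = sqrt(2.0160^2 + 2*9.81*1.1100) = 5.08355 m/s
F = 80.1330 * 5.08355 / 1000
F = 0.4074 kN


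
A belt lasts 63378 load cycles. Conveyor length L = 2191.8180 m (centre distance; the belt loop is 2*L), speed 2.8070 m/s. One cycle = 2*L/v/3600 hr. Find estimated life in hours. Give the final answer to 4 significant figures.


cycle_time = 2 * 2191.8180 / 2.8070 / 3600 = 0.4338 hr
life = 63378 * 0.4338 = 27490 hours


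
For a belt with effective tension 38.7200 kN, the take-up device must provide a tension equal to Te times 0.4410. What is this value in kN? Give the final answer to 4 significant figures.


T_tu = 38.7200 * 0.4410
T_tu = 17.08 kN


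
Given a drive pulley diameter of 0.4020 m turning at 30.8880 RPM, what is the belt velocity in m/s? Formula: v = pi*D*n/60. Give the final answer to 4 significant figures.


v = pi * 0.4020 * 30.8880 / 60
v = 0.6502 m/s


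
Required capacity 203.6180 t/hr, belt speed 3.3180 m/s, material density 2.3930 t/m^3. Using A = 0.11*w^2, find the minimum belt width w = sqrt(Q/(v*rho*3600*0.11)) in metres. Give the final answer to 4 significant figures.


A_req = 203.6180 / (3.3180 * 2.3930 * 3600) = 0.00712352 m^2
w = sqrt(0.00712352 / 0.11)
w = 0.2545 m


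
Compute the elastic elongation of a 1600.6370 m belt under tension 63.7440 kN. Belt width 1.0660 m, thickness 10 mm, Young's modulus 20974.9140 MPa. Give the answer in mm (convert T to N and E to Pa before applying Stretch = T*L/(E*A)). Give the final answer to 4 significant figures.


A = 1.0660 * 0.01 = 0.01066 m^2
Stretch = 63.7440*1000 * 1600.6370 / (20974.9140e6 * 0.01066) * 1000
Stretch = 456.3 mm


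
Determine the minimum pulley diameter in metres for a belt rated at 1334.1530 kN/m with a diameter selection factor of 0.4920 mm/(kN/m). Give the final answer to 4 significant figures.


D = 1334.1530 * 0.4920 / 1000
D = 0.6564 m


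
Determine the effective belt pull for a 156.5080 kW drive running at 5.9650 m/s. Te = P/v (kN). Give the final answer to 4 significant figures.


Te = P / v = 156.5080 / 5.9650
Te = 26.24 kN


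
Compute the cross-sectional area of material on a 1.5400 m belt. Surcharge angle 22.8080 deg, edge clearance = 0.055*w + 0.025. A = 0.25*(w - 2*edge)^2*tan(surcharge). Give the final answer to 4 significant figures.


edge = 0.055*1.5400 + 0.025 = 0.1097 m
ew = 1.5400 - 2*0.1097 = 1.3206 m
A = 0.25 * 1.3206^2 * tan(22.8080 deg)
A = 0.1833 m^2


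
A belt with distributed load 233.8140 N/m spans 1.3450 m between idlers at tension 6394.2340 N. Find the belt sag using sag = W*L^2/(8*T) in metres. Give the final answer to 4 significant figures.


sag = 233.8140 * 1.3450^2 / (8 * 6394.2340)
sag = 0.008269 m


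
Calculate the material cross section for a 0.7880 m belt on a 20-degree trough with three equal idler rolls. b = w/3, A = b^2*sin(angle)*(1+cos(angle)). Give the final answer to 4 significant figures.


b = 0.7880/3 = 0.262667 m
A = 0.262667^2 * sin(20 deg) * (1 + cos(20 deg))
A = 0.04577 m^2


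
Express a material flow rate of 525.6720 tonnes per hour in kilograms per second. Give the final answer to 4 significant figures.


m_dot = 525.6720 * 1000 / 3600
m_dot = 146.0 kg/s


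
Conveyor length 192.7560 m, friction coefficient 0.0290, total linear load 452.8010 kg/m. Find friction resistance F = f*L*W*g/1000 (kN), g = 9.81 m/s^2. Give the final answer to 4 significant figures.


F = 0.0290 * 192.7560 * 452.8010 * 9.81 / 1000
F = 24.83 kN


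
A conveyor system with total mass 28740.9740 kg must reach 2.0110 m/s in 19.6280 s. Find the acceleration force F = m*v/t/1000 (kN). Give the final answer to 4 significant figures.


F = 28740.9740 * 2.0110 / 19.6280 / 1000
F = 2.945 kN


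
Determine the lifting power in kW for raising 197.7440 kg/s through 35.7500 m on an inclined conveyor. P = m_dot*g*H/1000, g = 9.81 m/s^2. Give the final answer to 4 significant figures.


P = 197.7440 * 9.81 * 35.7500 / 1000
P = 69.35 kW


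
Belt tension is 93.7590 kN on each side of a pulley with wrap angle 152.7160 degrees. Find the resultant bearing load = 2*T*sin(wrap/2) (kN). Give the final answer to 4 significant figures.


F = 2 * 93.7590 * sin(152.7160/2 deg)
F = 182.2 kN


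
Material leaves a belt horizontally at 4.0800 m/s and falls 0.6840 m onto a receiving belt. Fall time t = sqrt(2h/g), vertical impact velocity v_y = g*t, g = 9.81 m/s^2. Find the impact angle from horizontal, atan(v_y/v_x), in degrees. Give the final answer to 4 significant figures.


t = sqrt(2*0.6840/9.81) = 0.373429 s
v_y = 9.81 * 0.373429 = 3.66334 m/s
angle = atan(3.66334 / 4.0800) = 41.92 deg


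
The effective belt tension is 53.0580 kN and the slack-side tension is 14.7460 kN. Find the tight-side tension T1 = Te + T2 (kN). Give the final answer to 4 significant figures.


T1 = Te + T2 = 53.0580 + 14.7460
T1 = 67.80 kN


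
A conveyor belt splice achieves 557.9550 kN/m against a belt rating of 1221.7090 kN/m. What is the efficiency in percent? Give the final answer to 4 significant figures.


Eff = 557.9550 / 1221.7090 * 100
Eff = 45.67 %


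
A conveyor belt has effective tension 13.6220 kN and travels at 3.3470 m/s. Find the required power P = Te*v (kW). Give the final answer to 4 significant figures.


P = Te * v = 13.6220 * 3.3470
P = 45.59 kW


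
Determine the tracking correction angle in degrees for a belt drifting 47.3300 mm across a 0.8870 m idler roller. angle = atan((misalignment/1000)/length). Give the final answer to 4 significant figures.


misalign_m = 47.3300 / 1000 = 0.047330 m
angle = atan(0.047330 / 0.8870)
angle = 3.054 deg


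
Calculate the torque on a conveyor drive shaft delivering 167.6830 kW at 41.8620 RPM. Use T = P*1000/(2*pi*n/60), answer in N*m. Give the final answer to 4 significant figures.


omega = 2*pi*41.8620/60 = 4.38378 rad/s
T = 167.6830*1000 / 4.38378
T = 38250 N*m


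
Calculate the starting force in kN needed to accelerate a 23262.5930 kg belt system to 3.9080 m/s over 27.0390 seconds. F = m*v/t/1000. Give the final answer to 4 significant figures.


F = 23262.5930 * 3.9080 / 27.0390 / 1000
F = 3.362 kN


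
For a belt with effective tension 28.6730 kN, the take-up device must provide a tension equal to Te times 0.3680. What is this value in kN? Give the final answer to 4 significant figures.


T_tu = 28.6730 * 0.3680
T_tu = 10.55 kN


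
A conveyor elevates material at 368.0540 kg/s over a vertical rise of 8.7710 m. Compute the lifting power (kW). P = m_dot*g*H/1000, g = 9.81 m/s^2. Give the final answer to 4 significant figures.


P = 368.0540 * 9.81 * 8.7710 / 1000
P = 31.67 kW


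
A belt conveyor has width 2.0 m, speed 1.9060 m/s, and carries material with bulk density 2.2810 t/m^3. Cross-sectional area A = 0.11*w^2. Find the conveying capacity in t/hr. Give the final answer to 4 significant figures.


A = 0.11 * 2.0^2 = 0.44 m^2
C = 0.44 * 1.9060 * 2.2810 * 3600
C = 6887 t/hr


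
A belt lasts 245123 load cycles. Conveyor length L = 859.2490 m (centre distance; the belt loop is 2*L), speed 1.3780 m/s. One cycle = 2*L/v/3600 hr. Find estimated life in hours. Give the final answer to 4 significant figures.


cycle_time = 2 * 859.2490 / 1.3780 / 3600 = 0.346415 hr
life = 245123 * 0.346415 = 84910 hours


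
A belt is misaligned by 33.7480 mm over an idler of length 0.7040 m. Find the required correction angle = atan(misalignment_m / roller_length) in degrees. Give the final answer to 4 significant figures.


misalign_m = 33.7480 / 1000 = 0.033748 m
angle = atan(0.033748 / 0.7040)
angle = 2.745 deg


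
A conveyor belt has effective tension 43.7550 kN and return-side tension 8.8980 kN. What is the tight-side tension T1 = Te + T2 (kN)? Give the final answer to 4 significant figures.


T1 = Te + T2 = 43.7550 + 8.8980
T1 = 52.65 kN


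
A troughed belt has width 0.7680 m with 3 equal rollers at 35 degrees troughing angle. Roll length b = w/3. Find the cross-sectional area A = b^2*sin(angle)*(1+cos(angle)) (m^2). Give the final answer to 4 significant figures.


b = 0.7680/3 = 0.256 m
A = 0.256^2 * sin(35 deg) * (1 + cos(35 deg))
A = 0.06838 m^2


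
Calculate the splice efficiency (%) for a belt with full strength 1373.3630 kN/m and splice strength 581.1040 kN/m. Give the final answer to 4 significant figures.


Eff = 581.1040 / 1373.3630 * 100
Eff = 42.31 %


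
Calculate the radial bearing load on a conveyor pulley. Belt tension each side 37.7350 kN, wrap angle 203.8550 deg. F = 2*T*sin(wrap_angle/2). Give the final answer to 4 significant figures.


F = 2 * 37.7350 * sin(203.8550/2 deg)
F = 73.84 kN


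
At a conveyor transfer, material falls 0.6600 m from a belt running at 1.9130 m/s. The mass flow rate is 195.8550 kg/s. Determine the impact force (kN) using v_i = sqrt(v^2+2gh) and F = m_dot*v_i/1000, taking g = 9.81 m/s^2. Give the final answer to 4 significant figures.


v_i = sqrt(1.9130^2 + 2*9.81*0.6600) = 4.07539 m/s
F = 195.8550 * 4.07539 / 1000
F = 0.7982 kN


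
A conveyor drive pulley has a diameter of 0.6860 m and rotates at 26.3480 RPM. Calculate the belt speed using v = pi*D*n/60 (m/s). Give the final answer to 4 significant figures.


v = pi * 0.6860 * 26.3480 / 60
v = 0.9464 m/s


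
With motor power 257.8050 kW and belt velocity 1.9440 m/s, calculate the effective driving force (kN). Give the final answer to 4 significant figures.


Te = P / v = 257.8050 / 1.9440
Te = 132.6 kN


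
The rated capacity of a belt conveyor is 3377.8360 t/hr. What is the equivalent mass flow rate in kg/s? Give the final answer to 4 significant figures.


m_dot = 3377.8360 * 1000 / 3600
m_dot = 938.3 kg/s


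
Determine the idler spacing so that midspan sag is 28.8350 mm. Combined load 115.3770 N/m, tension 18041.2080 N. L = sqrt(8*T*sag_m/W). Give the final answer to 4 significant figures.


sag = 28.8350/1000 = 0.028835 m
L = sqrt(8 * 18041.2080 * 0.028835 / 115.3770)
L = 6.006 m


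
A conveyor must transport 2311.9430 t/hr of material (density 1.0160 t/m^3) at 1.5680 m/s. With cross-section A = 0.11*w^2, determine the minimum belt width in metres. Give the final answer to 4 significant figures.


A_req = 2311.9430 / (1.5680 * 1.0160 * 3600) = 0.40312 m^2
w = sqrt(0.40312 / 0.11)
w = 1.914 m


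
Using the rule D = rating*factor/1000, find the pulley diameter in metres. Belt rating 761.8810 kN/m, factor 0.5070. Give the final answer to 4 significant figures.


D = 761.8810 * 0.5070 / 1000
D = 0.3863 m


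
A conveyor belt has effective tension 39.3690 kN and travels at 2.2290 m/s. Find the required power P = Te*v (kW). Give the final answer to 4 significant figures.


P = Te * v = 39.3690 * 2.2290
P = 87.75 kW


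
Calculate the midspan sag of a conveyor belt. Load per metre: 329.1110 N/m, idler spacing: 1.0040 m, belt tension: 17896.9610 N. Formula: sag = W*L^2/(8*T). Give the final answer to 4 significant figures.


sag = 329.1110 * 1.0040^2 / (8 * 17896.9610)
sag = 0.002317 m


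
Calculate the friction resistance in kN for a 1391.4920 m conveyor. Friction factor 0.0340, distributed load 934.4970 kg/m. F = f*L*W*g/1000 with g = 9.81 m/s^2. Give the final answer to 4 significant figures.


F = 0.0340 * 1391.4920 * 934.4970 * 9.81 / 1000
F = 433.7 kN


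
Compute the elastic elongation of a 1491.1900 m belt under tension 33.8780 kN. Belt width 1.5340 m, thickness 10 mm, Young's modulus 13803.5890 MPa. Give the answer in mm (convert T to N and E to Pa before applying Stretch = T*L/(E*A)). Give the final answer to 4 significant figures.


A = 1.5340 * 0.01 = 0.01534 m^2
Stretch = 33.8780*1000 * 1491.1900 / (13803.5890e6 * 0.01534) * 1000
Stretch = 238.6 mm
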